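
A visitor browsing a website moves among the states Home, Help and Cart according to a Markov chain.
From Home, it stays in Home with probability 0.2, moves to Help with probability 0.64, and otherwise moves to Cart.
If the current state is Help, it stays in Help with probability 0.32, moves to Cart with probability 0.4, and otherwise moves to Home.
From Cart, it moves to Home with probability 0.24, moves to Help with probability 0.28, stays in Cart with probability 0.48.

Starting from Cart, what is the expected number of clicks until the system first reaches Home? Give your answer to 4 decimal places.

Let t(s) be the expected number of clicks to first reach Home from state s, with t(Home) = 0. Conditioning on the first click:
t(Help) = 1 + 0.32·t(Help) + 0.4·t(Cart)
t(Cart) = 1 + 0.28·t(Help) + 0.48·t(Cart)
Solving: t(Help) = 3.8079, t(Cart) = 3.9735.
Expected clicks from Cart to Home: 3.9735.

3.9735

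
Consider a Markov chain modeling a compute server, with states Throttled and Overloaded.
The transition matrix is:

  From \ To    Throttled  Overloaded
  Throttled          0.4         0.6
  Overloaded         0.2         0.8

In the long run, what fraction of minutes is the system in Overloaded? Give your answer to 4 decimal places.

Let the stationary distribution be π with π = πP and π_1 + π_2 = 1.
π_1 = 0.4·π_1 + 0.2·π_2
Solving with the normalization constraint gives π = (0.2500, 0.7500).
So the stationary probability of Overloaded is 0.7500.

0.7500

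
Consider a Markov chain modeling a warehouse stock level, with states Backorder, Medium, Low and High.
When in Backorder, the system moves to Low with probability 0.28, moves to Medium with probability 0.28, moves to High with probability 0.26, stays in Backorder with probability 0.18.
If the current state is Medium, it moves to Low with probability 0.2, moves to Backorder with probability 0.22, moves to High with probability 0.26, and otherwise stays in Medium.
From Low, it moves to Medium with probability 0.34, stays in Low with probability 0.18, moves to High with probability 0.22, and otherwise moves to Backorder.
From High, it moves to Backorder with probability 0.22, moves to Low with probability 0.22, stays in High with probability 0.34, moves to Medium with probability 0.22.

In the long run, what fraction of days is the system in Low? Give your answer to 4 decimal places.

0.2187

Let the stationary distribution be π with π = πP and π_1 + π_2 + π_3 + π_4 = 1.
π_1 = 0.18·π_1 + 0.22·π_2 + 0.26·π_3 + 0.22·π_4
π_2 = 0.28·π_1 + 0.32·π_2 + 0.34·π_3 + 0.22·π_4
π_3 = 0.28·π_1 + 0.2·π_2 + 0.18·π_3 + 0.22·π_4
Solving with the normalization constraint gives π = (0.2199, 0.2883, 0.2187, 0.2731).
So the stationary probability of Low is 0.2187.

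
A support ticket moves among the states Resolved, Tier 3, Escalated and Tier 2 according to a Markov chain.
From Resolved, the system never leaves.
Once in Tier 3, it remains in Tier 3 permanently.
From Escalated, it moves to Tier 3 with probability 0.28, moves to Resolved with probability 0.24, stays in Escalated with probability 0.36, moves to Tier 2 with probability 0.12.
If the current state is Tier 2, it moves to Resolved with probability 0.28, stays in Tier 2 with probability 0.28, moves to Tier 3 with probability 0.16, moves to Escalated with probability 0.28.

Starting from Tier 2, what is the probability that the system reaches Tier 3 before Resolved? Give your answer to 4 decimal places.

0.4232

Let h(s) be the probability of absorption at Tier 3 starting from transient state s. Then h(Tier 3) = 1 and h(Resolved) = 0. By first-step analysis:
h(Escalated) = 0.24·0 + 0.28·1 + 0.36·h(Escalated) + 0.12·h(Tier 2)
h(Tier 2) = 0.28·0 + 0.16·1 + 0.28·h(Escalated) + 0.28·h(Tier 2)
Solving: h(Escalated) = 0.5169, h(Tier 2) = 0.4232.
Starting from Tier 2, the probability is 0.4232.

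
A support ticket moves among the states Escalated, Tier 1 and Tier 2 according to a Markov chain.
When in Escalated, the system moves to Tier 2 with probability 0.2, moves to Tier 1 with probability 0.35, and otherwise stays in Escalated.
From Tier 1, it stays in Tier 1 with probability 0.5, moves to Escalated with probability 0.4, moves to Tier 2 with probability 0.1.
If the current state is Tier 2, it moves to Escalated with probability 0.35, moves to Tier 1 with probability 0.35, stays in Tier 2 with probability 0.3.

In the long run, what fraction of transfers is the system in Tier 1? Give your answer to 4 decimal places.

Let the stationary distribution be π with π = πP and π_1 + π_2 + π_3 = 1.
π_1 = 0.45·π_1 + 0.4·π_2 + 0.35·π_3
π_2 = 0.35·π_1 + 0.5·π_2 + 0.35·π_3
Solving with the normalization constraint gives π = (0.4118, 0.4118, 0.1765).
So the stationary probability of Tier 1 is 0.4118.

0.4118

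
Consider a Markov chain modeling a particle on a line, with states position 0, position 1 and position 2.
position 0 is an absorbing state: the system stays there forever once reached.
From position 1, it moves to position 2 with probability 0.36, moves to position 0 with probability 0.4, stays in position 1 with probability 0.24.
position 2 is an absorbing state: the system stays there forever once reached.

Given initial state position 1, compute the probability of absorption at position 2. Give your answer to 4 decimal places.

0.4737

Let h(s) be the probability of absorption at position 2 starting from transient state s. Then h(position 2) = 1 and h(position 0) = 0. By first-step analysis:
h(position 1) = 0.4·0 + 0.24·h(position 1) + 0.36·1
Solving: h(position 1) = 0.4737.
Starting from position 1, the probability is 0.4737.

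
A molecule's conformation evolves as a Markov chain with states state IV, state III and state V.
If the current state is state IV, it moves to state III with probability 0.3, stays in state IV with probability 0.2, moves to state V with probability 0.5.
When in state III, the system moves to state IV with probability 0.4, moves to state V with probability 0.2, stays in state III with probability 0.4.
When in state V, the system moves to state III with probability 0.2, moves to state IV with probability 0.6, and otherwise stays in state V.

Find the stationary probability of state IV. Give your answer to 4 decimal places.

0.3860

Let the stationary distribution be π with π = πP and π_1 + π_2 + π_3 = 1.
π_1 = 0.2·π_1 + 0.4·π_2 + 0.6·π_3
π_2 = 0.3·π_1 + 0.4·π_2 + 0.2·π_3
Solving with the normalization constraint gives π = (0.3860, 0.2982, 0.3158).
So the stationary probability of state IV is 0.3860.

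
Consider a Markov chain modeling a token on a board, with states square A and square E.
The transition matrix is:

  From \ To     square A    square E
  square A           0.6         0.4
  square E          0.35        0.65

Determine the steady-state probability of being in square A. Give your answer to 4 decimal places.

0.4667

Let the stationary distribution be π with π = πP and π_1 + π_2 = 1.
π_1 = 0.6·π_1 + 0.35·π_2
Solving with the normalization constraint gives π = (0.4667, 0.5333).
So the stationary probability of square A is 0.4667.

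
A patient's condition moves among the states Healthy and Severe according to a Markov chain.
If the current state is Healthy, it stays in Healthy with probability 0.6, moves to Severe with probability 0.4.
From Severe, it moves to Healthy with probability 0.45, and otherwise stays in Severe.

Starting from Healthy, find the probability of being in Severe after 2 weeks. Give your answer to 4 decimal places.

Sum over the intermediate state after 1 week:
P = P(Healthy→Healthy)·P(Healthy→Severe) + P(Healthy→Severe)·P(Severe→Severe)
  = 0.6×0.4 + 0.4×0.55
  = 0.2400 + 0.2200 = 0.4600

0.4600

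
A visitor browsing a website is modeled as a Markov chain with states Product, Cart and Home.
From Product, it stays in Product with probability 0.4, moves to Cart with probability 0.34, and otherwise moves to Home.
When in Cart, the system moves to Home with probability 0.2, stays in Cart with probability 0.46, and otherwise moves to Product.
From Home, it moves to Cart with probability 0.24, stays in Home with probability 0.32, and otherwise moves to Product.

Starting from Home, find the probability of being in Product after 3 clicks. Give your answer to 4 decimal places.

Propagate the distribution vector 3 clicks from Home.
After 0 clicks: (0.0000, 0.0000, 1.0000)
After 1 click: (0.4400, 0.2400, 0.3200)
After 2 clicks: (0.3984, 0.3368, 0.2648)
After 3 clicks: (0.3904, 0.3539, 0.2557)
P(in Product after 3 clicks) = 0.3904

0.3904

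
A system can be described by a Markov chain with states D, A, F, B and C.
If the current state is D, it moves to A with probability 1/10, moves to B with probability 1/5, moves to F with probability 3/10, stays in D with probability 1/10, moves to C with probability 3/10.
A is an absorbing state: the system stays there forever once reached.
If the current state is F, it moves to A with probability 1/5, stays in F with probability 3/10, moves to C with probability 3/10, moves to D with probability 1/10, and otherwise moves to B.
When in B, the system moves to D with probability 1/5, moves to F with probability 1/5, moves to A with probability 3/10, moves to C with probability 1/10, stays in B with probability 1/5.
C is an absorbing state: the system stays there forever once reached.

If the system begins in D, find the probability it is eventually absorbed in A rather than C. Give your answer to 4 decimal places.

0.3797

Let h(s) be the probability of absorption at A starting from transient state s. Then h(A) = 1 and h(C) = 0. By first-step analysis:
h(D) = 0.1·h(D) + 0.1·1 + 0.3·h(F) + 0.2·h(B) + 0.3·0
h(F) = 0.1·h(D) + 0.2·1 + 0.3·h(F) + 0.1·h(B) + 0.3·0
h(B) = 0.2·h(D) + 0.3·1 + 0.2·h(F) + 0.2·h(B) + 0.1·0
Solving: h(D) = 0.3797, h(F) = 0.4222, h(B) = 0.5755.
Starting from D, the probability is 0.3797.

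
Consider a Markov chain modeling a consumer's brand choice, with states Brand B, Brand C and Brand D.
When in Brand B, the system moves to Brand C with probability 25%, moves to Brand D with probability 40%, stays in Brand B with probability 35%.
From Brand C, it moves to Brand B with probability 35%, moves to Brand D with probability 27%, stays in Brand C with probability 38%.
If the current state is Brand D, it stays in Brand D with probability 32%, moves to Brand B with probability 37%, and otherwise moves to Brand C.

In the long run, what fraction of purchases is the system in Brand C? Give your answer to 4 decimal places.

Let the stationary distribution be π with π = πP and π_1 + π_2 + π_3 = 1.
π_1 = 0.35·π_1 + 0.35·π_2 + 0.37·π_3
π_2 = 0.25·π_1 + 0.38·π_2 + 0.31·π_3
Solving with the normalization constraint gives π = (0.3567, 0.3103, 0.3330).
So the stationary probability of Brand C is 0.3103.

0.3103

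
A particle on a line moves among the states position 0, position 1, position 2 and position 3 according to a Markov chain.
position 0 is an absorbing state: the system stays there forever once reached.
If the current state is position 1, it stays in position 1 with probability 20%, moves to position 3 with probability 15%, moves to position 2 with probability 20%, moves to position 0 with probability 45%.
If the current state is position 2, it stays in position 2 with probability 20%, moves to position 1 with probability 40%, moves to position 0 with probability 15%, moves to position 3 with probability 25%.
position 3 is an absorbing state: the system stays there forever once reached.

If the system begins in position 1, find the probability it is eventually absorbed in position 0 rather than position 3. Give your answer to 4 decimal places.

Let h(s) be the probability of absorption at position 0 starting from transient state s. Then h(position 0) = 1 and h(position 3) = 0. By first-step analysis:
h(position 1) = 0.45·1 + 0.2·h(position 1) + 0.2·h(position 2) + 0.15·0
h(position 2) = 0.15·1 + 0.4·h(position 1) + 0.2·h(position 2) + 0.25·0
Solving: h(position 1) = 0.6964, h(position 2) = 0.5357.
Starting from position 1, the probability is 0.6964.

0.6964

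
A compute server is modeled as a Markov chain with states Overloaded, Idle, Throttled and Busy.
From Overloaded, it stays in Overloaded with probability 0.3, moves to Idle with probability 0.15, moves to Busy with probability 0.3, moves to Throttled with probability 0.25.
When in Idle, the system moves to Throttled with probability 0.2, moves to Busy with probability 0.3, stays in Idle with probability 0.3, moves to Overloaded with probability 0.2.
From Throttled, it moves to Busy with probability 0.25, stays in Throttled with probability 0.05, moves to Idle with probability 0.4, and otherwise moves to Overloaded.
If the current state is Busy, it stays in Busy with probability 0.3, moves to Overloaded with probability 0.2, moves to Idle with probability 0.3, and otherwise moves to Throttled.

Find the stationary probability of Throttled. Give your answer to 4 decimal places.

0.1845

Let the stationary distribution be π with π = πP and π_1 + π_2 + π_3 + π_4 = 1.
π_1 = 0.3·π_1 + 0.2·π_2 + 0.3·π_3 + 0.2·π_4
π_2 = 0.15·π_1 + 0.3·π_2 + 0.4·π_3 + 0.3·π_4
π_3 = 0.25·π_1 + 0.2·π_2 + 0.05·π_3 + 0.2·π_4
Solving with the normalization constraint gives π = (0.2427, 0.2820, 0.1845, 0.2908).
So the stationary probability of Throttled is 0.1845.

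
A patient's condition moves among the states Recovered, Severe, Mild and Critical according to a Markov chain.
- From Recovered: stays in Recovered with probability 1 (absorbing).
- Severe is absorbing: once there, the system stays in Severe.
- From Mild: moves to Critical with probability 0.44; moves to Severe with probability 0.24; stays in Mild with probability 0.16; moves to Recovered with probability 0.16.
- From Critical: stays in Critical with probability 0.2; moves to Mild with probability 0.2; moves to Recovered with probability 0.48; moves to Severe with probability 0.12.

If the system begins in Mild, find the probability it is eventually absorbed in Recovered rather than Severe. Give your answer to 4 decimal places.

0.5808

Let h(s) be the probability of absorption at Recovered starting from transient state s. Then h(Recovered) = 1 and h(Severe) = 0. By first-step analysis:
h(Mild) = 0.16·1 + 0.24·0 + 0.16·h(Mild) + 0.44·h(Critical)
h(Critical) = 0.48·1 + 0.12·0 + 0.2·h(Mild) + 0.2·h(Critical)
Solving: h(Mild) = 0.5808, h(Critical) = 0.7452.
Starting from Mild, the probability is 0.5808.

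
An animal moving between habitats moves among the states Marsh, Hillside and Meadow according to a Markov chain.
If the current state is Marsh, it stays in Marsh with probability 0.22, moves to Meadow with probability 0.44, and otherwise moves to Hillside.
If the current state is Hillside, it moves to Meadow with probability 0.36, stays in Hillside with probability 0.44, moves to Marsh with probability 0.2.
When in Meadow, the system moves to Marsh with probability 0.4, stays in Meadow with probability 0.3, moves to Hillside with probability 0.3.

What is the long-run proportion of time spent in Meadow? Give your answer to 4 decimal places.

Let the stationary distribution be π with π = πP and π_1 + π_2 + π_3 = 1.
π_1 = 0.22·π_1 + 0.2·π_2 + 0.4·π_3
π_2 = 0.34·π_1 + 0.44·π_2 + 0.3·π_3
Solving with the normalization constraint gives π = (0.2777, 0.3618, 0.3606).
So the stationary probability of Meadow is 0.3606.

0.3606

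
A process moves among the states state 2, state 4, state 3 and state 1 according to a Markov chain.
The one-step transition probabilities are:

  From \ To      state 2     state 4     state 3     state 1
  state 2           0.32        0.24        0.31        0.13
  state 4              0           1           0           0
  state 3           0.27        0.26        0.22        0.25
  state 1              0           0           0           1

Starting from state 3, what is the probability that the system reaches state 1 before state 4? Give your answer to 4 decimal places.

Let h(s) be the probability of absorption at state 1 starting from transient state s. Then h(state 1) = 1 and h(state 4) = 0. By first-step analysis:
h(state 2) = 0.32·h(state 2) + 0.24·0 + 0.31·h(state 3) + 0.13·1
h(state 3) = 0.27·h(state 2) + 0.26·0 + 0.22·h(state 3) + 0.25·1
Solving: h(state 2) = 0.4005, h(state 3) = 0.4591.
Starting from state 3, the probability is 0.4591.

0.4591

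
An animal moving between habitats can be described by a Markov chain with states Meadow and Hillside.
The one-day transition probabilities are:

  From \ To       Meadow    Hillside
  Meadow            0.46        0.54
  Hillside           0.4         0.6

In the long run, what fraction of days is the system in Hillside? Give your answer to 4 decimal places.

0.5745

Let the stationary distribution be π with π = πP and π_1 + π_2 = 1.
π_1 = 0.46·π_1 + 0.4·π_2
Solving with the normalization constraint gives π = (0.4255, 0.5745).
So the stationary probability of Hillside is 0.5745.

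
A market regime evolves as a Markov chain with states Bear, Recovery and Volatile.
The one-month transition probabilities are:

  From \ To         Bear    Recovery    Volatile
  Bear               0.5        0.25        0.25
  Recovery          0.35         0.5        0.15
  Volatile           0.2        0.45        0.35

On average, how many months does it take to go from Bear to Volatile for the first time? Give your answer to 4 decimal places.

4.6154

Let t(s) be the expected number of months to first reach Volatile from state s, with t(Volatile) = 0. Conditioning on the first month:
t(Bear) = 1 + 0.5·t(Bear) + 0.25·t(Recovery)
t(Recovery) = 1 + 0.35·t(Bear) + 0.5·t(Recovery)
Solving: t(Bear) = 4.6154, t(Recovery) = 5.2308.
Expected months from Bear to Volatile: 4.6154.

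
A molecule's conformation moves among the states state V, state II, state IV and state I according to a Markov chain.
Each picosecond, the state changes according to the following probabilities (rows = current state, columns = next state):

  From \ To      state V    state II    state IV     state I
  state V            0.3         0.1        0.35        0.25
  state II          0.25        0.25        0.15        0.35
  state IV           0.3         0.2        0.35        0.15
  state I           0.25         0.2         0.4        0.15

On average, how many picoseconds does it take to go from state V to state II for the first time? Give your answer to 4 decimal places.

Let t(s) be the expected number of picoseconds to first reach state II from state s, with t(state II) = 0. Conditioning on the first picosecond:
t(state V) = 1 + 0.3·t(state V) + 0.35·t(state IV) + 0.25·t(state I)
t(state IV) = 1 + 0.3·t(state V) + 0.35·t(state IV) + 0.15·t(state I)
t(state I) = 1 + 0.25·t(state V) + 0.4·t(state IV) + 0.15·t(state I)
Solving: t(state V) = 6.4338, t(state IV) = 5.8515, t(state I) = 5.8224.
Expected picoseconds from state V to state II: 6.4338.

6.4338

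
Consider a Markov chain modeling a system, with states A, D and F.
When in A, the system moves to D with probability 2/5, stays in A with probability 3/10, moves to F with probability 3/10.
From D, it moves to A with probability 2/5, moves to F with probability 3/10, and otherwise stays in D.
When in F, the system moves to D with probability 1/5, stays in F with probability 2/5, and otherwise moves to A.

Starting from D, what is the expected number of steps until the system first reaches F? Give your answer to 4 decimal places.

3.3333

Let t(s) be the expected number of steps to first reach F from state s, with t(F) = 0. Conditioning on the first step:
t(A) = 1 + 0.3·t(A) + 0.4·t(D)
t(D) = 1 + 0.4·t(A) + 0.3·t(D)
Solving: t(A) = 3.3333, t(D) = 3.3333.
Expected steps from D to F: 3.3333.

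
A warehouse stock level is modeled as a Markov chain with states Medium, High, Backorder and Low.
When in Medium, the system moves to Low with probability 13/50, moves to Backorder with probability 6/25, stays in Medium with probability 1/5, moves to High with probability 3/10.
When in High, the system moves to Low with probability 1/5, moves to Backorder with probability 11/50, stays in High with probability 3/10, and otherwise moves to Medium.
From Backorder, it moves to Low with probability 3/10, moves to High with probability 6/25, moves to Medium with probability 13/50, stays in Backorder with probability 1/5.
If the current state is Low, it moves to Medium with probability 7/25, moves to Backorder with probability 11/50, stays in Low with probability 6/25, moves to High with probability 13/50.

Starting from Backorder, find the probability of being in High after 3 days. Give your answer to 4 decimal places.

Propagate the distribution vector 3 days from Backorder.
After 0 days: (0.0000, 0.0000, 1.0000, 0.0000)
After 1 day: (0.2600, 0.2400, 0.2000, 0.3000)
After 2 days: (0.2552, 0.2760, 0.2212, 0.2476)
After 3 days: (0.2552, 0.2768, 0.2207, 0.2473)
P(in High after 3 days) = 0.2768

0.2768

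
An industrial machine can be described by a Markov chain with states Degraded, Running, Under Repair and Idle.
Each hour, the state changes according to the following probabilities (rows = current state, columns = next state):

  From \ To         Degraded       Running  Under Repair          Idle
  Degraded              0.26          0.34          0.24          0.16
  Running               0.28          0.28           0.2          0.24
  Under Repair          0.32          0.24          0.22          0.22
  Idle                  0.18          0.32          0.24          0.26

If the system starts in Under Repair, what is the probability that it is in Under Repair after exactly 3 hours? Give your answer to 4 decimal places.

0.2235

Propagate the distribution vector 3 hours from Under Repair.
After 0 hours: (0.0000, 0.0000, 1.0000, 0.0000)
After 1 hour: (0.3200, 0.2400, 0.2200, 0.2200)
After 2 hours: (0.2604, 0.2992, 0.2260, 0.2144)
After 3 hours: (0.2624, 0.2952, 0.2235, 0.2189)
P(in Under Repair after 3 hours) = 0.2235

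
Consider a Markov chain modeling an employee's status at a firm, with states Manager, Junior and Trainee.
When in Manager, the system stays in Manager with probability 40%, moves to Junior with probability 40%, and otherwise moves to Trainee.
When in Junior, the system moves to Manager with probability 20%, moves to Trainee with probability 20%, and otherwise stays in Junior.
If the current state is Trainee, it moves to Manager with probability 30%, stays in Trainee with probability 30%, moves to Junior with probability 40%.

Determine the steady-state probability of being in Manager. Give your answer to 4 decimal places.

0.2778

Let the stationary distribution be π with π = πP and π_1 + π_2 + π_3 = 1.
π_1 = 0.4·π_1 + 0.2·π_2 + 0.3·π_3
π_2 = 0.4·π_1 + 0.6·π_2 + 0.4·π_3
Solving with the normalization constraint gives π = (0.2778, 0.5000, 0.2222).
So the stationary probability of Manager is 0.2778.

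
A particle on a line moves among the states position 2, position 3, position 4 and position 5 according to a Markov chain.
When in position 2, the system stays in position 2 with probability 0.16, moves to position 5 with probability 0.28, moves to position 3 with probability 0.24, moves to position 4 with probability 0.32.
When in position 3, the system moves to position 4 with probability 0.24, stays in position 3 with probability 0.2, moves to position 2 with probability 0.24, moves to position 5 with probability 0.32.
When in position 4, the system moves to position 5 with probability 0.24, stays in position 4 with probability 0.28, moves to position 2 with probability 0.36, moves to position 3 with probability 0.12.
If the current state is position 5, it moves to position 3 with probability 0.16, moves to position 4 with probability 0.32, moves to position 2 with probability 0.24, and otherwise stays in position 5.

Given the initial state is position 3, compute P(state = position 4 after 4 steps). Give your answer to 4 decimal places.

Propagate the distribution vector 4 steps from position 3.
After 0 steps: (0.0000, 1.0000, 0.0000, 0.0000)
After 1 step: (0.2400, 0.2000, 0.2400, 0.3200)
After 2 steps: (0.2496, 0.1776, 0.2944, 0.2784)
After 3 steps: (0.2554, 0.1753, 0.2940, 0.2753)
After 4 steps: (0.2549, 0.1757, 0.2942, 0.2753)
P(in position 4 after 4 steps) = 0.2942

0.2942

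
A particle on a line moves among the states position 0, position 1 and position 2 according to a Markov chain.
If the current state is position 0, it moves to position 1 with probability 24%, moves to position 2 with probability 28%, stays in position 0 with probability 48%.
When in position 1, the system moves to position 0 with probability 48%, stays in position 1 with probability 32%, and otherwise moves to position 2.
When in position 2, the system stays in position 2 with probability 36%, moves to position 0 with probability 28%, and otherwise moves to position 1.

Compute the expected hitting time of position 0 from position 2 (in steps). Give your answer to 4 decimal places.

2.8634

Let t(s) be the expected number of steps to first reach position 0 from state s, with t(position 0) = 0. Conditioning on the first step:
t(position 1) = 1 + 0.32·t(position 1) + 0.2·t(position 2)
t(position 2) = 1 + 0.36·t(position 1) + 0.36·t(position 2)
Solving: t(position 1) = 2.3128, t(position 2) = 2.8634.
Expected steps from position 2 to position 0: 2.8634.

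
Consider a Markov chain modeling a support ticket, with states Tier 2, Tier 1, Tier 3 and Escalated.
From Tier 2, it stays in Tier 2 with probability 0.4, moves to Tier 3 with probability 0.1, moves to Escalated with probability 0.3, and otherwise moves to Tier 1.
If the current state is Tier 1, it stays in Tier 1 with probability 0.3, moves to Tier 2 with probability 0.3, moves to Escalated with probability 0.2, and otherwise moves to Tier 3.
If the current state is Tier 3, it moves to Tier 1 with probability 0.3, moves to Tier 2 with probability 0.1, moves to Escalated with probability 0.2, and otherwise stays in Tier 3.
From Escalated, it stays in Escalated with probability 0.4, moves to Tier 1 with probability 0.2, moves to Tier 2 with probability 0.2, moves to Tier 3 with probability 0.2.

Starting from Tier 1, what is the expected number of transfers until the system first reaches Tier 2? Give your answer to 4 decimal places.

4.4444

Let t(s) be the expected number of transfers to first reach Tier 2 from state s, with t(Tier 2) = 0. Conditioning on the first transfer:
t(Tier 1) = 1 + 0.3·t(Tier 1) + 0.2·t(Tier 3) + 0.2·t(Escalated)
t(Tier 3) = 1 + 0.3·t(Tier 1) + 0.4·t(Tier 3) + 0.2·t(Escalated)
t(Escalated) = 1 + 0.2·t(Tier 1) + 0.2·t(Tier 3) + 0.4·t(Escalated)
Solving: t(Tier 1) = 4.4444, t(Tier 3) = 5.5556, t(Escalated) = 5.0000.
Expected transfers from Tier 1 to Tier 2: 4.4444.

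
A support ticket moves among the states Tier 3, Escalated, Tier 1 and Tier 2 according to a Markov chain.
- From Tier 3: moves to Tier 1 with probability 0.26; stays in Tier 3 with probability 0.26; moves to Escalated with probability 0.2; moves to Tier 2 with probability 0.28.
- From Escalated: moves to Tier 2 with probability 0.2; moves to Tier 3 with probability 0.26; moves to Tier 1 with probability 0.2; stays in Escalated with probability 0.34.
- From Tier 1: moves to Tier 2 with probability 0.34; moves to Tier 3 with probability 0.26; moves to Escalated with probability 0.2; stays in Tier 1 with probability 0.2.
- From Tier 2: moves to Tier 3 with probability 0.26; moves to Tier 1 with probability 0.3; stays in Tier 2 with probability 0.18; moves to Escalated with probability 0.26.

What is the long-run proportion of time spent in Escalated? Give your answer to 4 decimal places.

0.2500

Let the stationary distribution be π with π = πP and π_1 + π_2 + π_3 + π_4 = 1.
π_1 = 0.26·π_1 + 0.26·π_2 + 0.26·π_3 + 0.26·π_4
π_2 = 0.2·π_1 + 0.34·π_2 + 0.2·π_3 + 0.26·π_4
π_3 = 0.26·π_1 + 0.2·π_2 + 0.2·π_3 + 0.3·π_4
Solving with the normalization constraint gives π = (0.2600, 0.2500, 0.2405, 0.2495).
So the stationary probability of Escalated is 0.2500.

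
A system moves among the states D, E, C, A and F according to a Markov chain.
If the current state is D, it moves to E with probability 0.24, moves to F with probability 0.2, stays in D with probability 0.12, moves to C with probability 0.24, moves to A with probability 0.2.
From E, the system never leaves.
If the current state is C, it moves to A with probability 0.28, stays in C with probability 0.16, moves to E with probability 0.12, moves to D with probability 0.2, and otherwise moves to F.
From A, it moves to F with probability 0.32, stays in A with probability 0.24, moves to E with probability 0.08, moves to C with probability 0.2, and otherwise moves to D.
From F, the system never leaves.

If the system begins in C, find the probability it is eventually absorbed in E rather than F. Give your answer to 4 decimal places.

0.3405

Let h(s) be the probability of absorption at E starting from transient state s. Then h(E) = 1 and h(F) = 0. By first-step analysis:
h(D) = 0.12·h(D) + 0.24·1 + 0.24·h(C) + 0.2·h(A) + 0.2·0
h(C) = 0.2·h(D) + 0.12·1 + 0.16·h(C) + 0.28·h(A) + 0.24·0
h(A) = 0.16·h(D) + 0.08·1 + 0.2·h(C) + 0.24·h(A) + 0.32·0
Solving: h(D) = 0.4305, h(C) = 0.3405, h(A) = 0.2855.
Starting from C, the probability is 0.3405.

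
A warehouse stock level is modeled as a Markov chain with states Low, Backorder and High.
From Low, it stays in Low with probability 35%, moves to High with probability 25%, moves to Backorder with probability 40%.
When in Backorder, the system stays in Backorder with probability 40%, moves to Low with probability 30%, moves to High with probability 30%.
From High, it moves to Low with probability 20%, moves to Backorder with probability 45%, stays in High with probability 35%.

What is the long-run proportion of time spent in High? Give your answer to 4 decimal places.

0.3008

Let the stationary distribution be π with π = πP and π_1 + π_2 + π_3 = 1.
π_1 = 0.35·π_1 + 0.3·π_2 + 0.2·π_3
π_2 = 0.4·π_1 + 0.4·π_2 + 0.45·π_3
Solving with the normalization constraint gives π = (0.2841, 0.4150, 0.3008).
So the stationary probability of High is 0.3008.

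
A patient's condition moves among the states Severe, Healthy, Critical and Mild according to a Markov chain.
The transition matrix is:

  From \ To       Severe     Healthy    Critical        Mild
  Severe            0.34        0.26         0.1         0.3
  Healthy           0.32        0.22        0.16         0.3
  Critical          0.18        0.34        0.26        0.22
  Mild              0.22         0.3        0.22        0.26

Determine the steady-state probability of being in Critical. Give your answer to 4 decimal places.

Let the stationary distribution be π with π = πP and π_1 + π_2 + π_3 + π_4 = 1.
π_1 = 0.34·π_1 + 0.32·π_2 + 0.18·π_3 + 0.22·π_4
π_2 = 0.26·π_1 + 0.22·π_2 + 0.34·π_3 + 0.3·π_4
π_3 = 0.1·π_1 + 0.16·π_2 + 0.26·π_3 + 0.22·π_4
Solving with the normalization constraint gives π = (0.2731, 0.2743, 0.1779, 0.2748).
So the stationary probability of Critical is 0.1779.

0.1779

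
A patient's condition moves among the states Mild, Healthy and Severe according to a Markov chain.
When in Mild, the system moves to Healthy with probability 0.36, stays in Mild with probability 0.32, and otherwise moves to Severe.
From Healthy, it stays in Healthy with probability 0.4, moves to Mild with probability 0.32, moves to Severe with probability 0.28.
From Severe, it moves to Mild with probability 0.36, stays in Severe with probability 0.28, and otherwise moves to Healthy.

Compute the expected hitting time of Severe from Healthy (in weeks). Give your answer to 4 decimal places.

Let t(s) be the expected number of weeks to first reach Severe from state s, with t(Severe) = 0. Conditioning on the first week:
t(Mild) = 1 + 0.32·t(Mild) + 0.36·t(Healthy)
t(Healthy) = 1 + 0.32·t(Mild) + 0.4·t(Healthy)
Solving: t(Mild) = 3.2787, t(Healthy) = 3.4153.
Expected weeks from Healthy to Severe: 3.4153.

3.4153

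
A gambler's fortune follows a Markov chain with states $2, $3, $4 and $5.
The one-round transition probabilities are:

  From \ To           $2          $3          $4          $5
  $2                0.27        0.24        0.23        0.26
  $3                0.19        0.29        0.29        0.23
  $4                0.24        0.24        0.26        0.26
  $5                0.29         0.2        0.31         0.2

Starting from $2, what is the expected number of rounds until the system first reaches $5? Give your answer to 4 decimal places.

3.9616

Let t(s) be the expected number of rounds to first reach $5 from state s, with t($5) = 0. Conditioning on the first round:
t($2) = 1 + 0.27·t($2) + 0.24·t($3) + 0.23·t($4)
t($3) = 1 + 0.19·t($2) + 0.29·t($3) + 0.29·t($4)
t($4) = 1 + 0.24·t($2) + 0.24·t($3) + 0.26·t($4)
Solving: t($2) = 3.9616, t($3) = 4.0867, t($4) = 3.9616.
Expected rounds from $2 to $5: 3.9616.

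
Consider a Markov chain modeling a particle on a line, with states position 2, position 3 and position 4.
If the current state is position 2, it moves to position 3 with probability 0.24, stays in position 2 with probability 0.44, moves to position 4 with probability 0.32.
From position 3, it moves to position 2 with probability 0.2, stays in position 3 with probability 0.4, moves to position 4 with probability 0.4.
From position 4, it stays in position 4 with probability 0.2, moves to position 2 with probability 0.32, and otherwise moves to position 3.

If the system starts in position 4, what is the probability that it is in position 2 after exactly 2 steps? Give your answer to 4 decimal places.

0.3008

Sum over the intermediate state after 1 step:
P = P(position 4→position 2)·P(position 2→position 2) + P(position 4→position 3)·P(position 3→position 2) + P(position 4→position 4)·P(position 4→position 2)
  = 0.32×0.44 + 0.48×0.2 + 0.2×0.32
  = 0.1408 + 0.0960 + 0.0640 = 0.3008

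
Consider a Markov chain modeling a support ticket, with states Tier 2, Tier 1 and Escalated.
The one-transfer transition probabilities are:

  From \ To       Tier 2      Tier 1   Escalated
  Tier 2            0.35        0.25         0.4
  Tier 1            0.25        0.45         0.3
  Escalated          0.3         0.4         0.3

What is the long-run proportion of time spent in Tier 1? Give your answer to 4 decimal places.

0.3743

Let the stationary distribution be π with π = πP and π_1 + π_2 + π_3 = 1.
π_1 = 0.35·π_1 + 0.25·π_2 + 0.3·π_3
π_2 = 0.25·π_1 + 0.45·π_2 + 0.4·π_3
Solving with the normalization constraint gives π = (0.2961, 0.3743, 0.3296).
So the stationary probability of Tier 1 is 0.3743.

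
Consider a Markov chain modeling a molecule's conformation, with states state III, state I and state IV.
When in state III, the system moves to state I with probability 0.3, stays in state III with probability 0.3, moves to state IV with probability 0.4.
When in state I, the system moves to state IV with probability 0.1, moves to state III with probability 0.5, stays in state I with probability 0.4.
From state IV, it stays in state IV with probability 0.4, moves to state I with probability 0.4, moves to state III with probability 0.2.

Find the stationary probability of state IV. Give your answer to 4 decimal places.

Let the stationary distribution be π with π = πP and π_1 + π_2 + π_3 = 1.
π_1 = 0.3·π_1 + 0.5·π_2 + 0.2·π_3
π_2 = 0.3·π_1 + 0.4·π_2 + 0.4·π_3
Solving with the normalization constraint gives π = (0.3441, 0.3656, 0.2903).
So the stationary probability of state IV is 0.2903.

0.2903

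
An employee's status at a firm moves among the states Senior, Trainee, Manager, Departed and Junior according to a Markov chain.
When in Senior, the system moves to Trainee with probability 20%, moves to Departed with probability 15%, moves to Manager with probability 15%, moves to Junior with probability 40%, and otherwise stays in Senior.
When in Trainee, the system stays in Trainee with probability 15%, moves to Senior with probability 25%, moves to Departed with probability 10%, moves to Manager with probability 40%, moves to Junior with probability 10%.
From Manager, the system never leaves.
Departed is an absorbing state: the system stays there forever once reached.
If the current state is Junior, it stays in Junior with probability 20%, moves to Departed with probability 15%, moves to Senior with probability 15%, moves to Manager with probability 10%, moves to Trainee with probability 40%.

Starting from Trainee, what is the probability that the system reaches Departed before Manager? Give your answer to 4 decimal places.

Let h(s) be the probability of absorption at Departed starting from transient state s. Then h(Departed) = 1 and h(Manager) = 0. By first-step analysis:
h(Senior) = 0.1·h(Senior) + 0.2·h(Trainee) + 0.15·0 + 0.15·1 + 0.4·h(Junior)
h(Trainee) = 0.25·h(Senior) + 0.15·h(Trainee) + 0.4·0 + 0.1·1 + 0.1·h(Junior)
h(Junior) = 0.15·h(Senior) + 0.4·h(Trainee) + 0.1·0 + 0.15·1 + 0.2·h(Junior)
Solving: h(Senior) = 0.4118, h(Trainee) = 0.2868, h(Junior) = 0.4081.
Starting from Trainee, the probability is 0.2868.

0.2868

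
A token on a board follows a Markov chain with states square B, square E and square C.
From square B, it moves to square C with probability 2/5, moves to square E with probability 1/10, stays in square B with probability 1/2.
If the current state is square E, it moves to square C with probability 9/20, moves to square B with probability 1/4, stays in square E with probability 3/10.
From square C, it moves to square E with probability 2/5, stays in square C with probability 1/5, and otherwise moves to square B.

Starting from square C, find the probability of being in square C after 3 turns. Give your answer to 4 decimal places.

0.3360

Propagate the distribution vector 3 turns from square C.
After 0 turns: (0.0000, 0.0000, 1.0000)
After 1 turn: (0.4000, 0.4000, 0.2000)
After 2 turns: (0.3800, 0.2400, 0.3800)
After 3 turns: (0.4020, 0.2620, 0.3360)
P(in square C after 3 turns) = 0.3360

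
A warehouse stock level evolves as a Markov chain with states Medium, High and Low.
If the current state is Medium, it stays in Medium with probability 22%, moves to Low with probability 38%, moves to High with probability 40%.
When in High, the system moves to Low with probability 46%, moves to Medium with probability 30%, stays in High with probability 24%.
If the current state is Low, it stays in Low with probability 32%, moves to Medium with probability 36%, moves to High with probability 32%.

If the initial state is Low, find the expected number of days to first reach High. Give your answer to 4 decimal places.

2.8963

Let t(s) be the expected number of days to first reach High from state s, with t(High) = 0. Conditioning on the first day:
t(Medium) = 1 + 0.22·t(Medium) + 0.38·t(Low)
t(Low) = 1 + 0.36·t(Medium) + 0.32·t(Low)
Solving: t(Medium) = 2.6931, t(Low) = 2.8963.
Expected days from Low to High: 2.8963.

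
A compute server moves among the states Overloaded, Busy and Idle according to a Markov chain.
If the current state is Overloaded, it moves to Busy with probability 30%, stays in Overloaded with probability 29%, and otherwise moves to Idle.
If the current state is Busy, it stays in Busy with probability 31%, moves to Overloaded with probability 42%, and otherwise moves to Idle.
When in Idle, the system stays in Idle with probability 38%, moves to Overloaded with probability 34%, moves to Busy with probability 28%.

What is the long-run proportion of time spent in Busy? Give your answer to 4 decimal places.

0.2958

Let the stationary distribution be π with π = πP and π_1 + π_2 + π_3 = 1.
π_1 = 0.29·π_1 + 0.42·π_2 + 0.34·π_3
π_2 = 0.3·π_1 + 0.31·π_2 + 0.28·π_3
Solving with the normalization constraint gives π = (0.3463, 0.2958, 0.3579).
So the stationary probability of Busy is 0.2958.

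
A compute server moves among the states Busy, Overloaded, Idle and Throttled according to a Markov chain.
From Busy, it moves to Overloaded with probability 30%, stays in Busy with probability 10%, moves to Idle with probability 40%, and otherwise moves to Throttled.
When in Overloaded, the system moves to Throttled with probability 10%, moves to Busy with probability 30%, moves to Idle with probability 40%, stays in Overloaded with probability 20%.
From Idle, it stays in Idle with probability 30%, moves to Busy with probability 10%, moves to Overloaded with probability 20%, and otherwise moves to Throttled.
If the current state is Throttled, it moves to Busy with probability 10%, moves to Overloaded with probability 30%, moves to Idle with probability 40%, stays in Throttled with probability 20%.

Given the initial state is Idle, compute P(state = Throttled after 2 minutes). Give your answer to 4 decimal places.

Propagate the distribution vector 2 minutes from Idle.
After 0 minutes: (0.0000, 0.0000, 1.0000, 0.0000)
After 1 minute: (0.1000, 0.2000, 0.3000, 0.4000)
After 2 minutes: (0.1400, 0.2500, 0.3700, 0.2400)
P(in Throttled after 2 minutes) = 0.2400

0.2400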